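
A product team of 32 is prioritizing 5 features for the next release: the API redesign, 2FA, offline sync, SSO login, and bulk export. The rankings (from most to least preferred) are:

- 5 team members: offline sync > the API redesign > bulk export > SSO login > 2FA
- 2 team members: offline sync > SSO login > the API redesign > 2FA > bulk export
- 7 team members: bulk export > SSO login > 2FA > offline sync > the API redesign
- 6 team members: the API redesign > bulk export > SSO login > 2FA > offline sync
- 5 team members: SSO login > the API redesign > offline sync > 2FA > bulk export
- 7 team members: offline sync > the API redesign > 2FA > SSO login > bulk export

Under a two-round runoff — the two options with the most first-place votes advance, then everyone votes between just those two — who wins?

Round 1 first-place votes: the API redesign 6, 2FA 0, offline sync 14, SSO login 5, bulk export 7.
offline sync and bulk export advance.
Runoff: offline sync is preferred to bulk export by 19 voters; bulk export by 13.
offline sync wins the runoff.

offline sync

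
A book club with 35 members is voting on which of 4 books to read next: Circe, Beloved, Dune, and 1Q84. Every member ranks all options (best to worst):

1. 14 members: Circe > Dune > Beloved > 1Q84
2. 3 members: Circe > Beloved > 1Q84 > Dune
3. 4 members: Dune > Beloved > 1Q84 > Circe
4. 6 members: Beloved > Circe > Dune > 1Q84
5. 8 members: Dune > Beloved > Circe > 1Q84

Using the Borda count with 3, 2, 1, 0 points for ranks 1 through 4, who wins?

Circe

Circe: 14·3 + 3·3 + 4·0 + 6·2 + 8·1 = 71
Beloved: 14·1 + 3·2 + 4·2 + 6·3 + 8·2 = 62
Dune: 14·2 + 3·0 + 4·3 + 6·1 + 8·3 = 70
1Q84: 14·0 + 3·1 + 4·1 + 6·0 + 8·0 = 7
Circe has the highest Borda score (71).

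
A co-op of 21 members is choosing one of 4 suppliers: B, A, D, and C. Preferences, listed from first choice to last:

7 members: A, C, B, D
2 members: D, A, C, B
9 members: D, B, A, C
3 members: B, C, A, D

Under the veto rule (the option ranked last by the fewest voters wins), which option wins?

A

Last-place votes: B 2, A 0, D 10, C 9.
A is ranked last by the fewest voters, so A wins.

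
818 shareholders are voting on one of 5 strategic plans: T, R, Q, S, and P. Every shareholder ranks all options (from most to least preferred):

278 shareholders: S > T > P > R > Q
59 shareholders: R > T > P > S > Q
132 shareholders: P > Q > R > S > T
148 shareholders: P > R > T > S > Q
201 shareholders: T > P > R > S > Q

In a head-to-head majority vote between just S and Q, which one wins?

Voters preferring S to Q: 686; preferring Q to S: 132.
S wins the head-to-head.

S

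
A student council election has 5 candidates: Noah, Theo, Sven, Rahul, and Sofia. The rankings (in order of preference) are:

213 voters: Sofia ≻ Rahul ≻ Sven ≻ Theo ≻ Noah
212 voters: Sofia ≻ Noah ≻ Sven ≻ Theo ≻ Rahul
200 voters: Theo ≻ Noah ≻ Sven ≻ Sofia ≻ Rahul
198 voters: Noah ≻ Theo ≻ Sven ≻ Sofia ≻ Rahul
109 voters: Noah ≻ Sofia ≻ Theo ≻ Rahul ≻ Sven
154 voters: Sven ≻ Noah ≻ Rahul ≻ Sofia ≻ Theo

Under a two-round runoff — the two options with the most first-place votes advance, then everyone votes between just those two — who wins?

Noah

Round 1 first-place votes: Noah 307, Theo 200, Sven 154, Rahul 0, Sofia 425.
Sofia and Noah advance.
Runoff: Sofia is preferred to Noah by 425 voters; Noah by 661.
Noah wins the runoff.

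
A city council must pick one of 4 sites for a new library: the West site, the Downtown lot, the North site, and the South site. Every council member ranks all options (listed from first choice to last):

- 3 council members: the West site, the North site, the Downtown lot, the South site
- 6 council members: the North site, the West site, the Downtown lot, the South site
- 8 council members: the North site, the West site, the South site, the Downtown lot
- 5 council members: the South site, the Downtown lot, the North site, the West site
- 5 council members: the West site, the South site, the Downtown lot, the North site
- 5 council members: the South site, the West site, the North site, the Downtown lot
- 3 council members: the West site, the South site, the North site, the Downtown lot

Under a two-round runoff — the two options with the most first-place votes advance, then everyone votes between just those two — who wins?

Round 1 first-place votes: the West site 11, the Downtown lot 0, the North site 14, the South site 10.
the North site and the West site advance.
Runoff: the North site is preferred to the West site by 19 voters; the West site by 16.
the North site wins the runoff.

the North site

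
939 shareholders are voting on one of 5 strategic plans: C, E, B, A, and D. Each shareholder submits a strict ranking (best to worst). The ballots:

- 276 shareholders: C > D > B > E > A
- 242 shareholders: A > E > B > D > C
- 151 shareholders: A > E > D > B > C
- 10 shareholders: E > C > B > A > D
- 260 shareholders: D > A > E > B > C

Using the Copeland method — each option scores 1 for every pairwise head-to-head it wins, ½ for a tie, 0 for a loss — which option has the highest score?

D

C: loses to E, B, A, and D → score 0.
E: beats C and B; loses to A and D → score 2.
B: beats C; loses to E, A, and D → score 1.
A: beats C, E, and B; loses to D → score 3.
D: beats C, E, B, and A → score 4.
D has the best pairwise record.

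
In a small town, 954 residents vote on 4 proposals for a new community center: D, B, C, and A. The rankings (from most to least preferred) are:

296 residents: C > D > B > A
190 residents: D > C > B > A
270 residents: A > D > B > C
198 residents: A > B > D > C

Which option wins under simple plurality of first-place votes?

A

First-place votes: D 190, B 0, C 296, A 468.
A has the most first-place votes.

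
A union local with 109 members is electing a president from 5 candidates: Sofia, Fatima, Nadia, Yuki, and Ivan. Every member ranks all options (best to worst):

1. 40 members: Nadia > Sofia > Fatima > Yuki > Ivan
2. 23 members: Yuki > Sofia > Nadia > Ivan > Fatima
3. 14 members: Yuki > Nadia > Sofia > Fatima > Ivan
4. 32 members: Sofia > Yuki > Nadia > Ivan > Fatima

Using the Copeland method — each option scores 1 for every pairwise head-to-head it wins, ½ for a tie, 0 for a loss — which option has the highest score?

Sofia: beats Fatima, Nadia, Yuki, and Ivan → score 4.
Fatima: loses to Sofia, Nadia, Yuki, and Ivan → score 0.
Nadia: beats Fatima and Ivan; loses to Sofia and Yuki → score 2.
Yuki: beats Fatima, Nadia, and Ivan; loses to Sofia → score 3.
Ivan: beats Fatima; loses to Sofia, Nadia, and Yuki → score 1.
Sofia has the best pairwise record.

Sofia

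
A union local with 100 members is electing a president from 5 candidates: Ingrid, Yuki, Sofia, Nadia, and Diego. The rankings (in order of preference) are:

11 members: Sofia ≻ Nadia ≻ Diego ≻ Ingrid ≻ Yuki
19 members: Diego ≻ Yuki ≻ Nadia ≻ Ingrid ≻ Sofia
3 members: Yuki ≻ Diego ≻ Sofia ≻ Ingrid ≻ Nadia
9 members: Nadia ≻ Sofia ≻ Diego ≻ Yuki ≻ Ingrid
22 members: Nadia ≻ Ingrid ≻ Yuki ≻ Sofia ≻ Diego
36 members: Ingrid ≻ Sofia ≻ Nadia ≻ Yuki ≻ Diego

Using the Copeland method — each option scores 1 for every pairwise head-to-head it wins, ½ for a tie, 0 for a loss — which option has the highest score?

Nadia

Ingrid: beats Yuki, Sofia, and Diego; loses to Nadia → score 3.
Yuki: beats Diego; loses to Ingrid, Sofia, and Nadia → score 1.
Sofia: beats Yuki and Diego; ties Nadia; loses to Ingrid → score 2.5.
Nadia: beats Ingrid, Yuki, and Diego; ties Sofia → score 3.5.
Diego: loses to Ingrid, Yuki, Sofia, and Nadia → score 0.
Nadia has the best pairwise record.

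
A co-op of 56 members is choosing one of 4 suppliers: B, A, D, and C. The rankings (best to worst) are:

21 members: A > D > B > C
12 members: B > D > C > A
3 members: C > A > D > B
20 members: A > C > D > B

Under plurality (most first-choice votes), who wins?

First-place votes: B 12, A 41, D 0, C 3.
A has the most first-place votes.

A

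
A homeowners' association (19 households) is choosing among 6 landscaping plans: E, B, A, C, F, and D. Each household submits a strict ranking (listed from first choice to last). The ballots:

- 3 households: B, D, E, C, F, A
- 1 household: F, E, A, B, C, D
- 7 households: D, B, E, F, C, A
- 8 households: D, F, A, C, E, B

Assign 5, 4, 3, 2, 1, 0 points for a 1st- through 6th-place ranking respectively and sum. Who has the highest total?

E: 3·3 + 1·4 + 7·3 + 8·1 = 42
B: 3·5 + 1·2 + 7·4 + 8·0 = 45
A: 3·0 + 1·3 + 7·0 + 8·3 = 27
C: 3·2 + 1·1 + 7·1 + 8·2 = 30
F: 3·1 + 1·5 + 7·2 + 8·4 = 54
D: 3·4 + 1·0 + 7·5 + 8·5 = 87
D has the highest Borda score (87).

D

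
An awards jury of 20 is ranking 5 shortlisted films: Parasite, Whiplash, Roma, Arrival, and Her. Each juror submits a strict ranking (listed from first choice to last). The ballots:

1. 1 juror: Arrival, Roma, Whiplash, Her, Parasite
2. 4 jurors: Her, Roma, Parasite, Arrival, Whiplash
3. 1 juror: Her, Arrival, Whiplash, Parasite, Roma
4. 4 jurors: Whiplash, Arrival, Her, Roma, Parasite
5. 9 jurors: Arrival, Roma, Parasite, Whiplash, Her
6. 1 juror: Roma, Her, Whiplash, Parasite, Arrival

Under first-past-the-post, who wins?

First-place votes: Parasite 0, Whiplash 4, Roma 1, Arrival 10, Her 5.
Arrival has the most first-place votes.

Arrival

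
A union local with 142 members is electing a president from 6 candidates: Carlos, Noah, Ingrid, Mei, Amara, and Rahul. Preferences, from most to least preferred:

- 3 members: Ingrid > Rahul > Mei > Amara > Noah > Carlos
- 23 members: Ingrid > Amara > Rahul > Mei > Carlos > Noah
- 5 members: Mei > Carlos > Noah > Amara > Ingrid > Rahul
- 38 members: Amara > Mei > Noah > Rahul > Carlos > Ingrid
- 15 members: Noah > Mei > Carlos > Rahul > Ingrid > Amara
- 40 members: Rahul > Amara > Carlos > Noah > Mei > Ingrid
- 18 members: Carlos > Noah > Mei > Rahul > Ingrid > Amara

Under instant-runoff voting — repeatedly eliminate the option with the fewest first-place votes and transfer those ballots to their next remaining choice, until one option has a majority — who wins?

Round 1: Carlos 18, Noah 15, Ingrid 26, Mei 5, Amara 38, Rahul 40. Eliminate Mei.
Round 2: Carlos 23, Noah 15, Ingrid 26, Amara 38, Rahul 40. Eliminate Noah.
Round 3: Carlos 38, Ingrid 26, Amara 38, Rahul 40. Eliminate Ingrid.
Round 4: Carlos 38, Amara 61, Rahul 43. Eliminate Carlos.
Round 5: Amara 66, Rahul 76. Rahul has a majority.

Rahul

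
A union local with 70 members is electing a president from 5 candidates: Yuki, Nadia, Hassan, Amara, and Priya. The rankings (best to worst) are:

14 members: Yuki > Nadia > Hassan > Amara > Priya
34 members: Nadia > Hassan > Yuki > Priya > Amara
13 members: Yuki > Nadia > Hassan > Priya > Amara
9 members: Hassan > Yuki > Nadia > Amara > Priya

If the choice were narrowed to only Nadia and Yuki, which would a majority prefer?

Voters preferring Nadia to Yuki: 34; preferring Yuki to Nadia: 36.
Yuki wins the head-to-head.

Yuki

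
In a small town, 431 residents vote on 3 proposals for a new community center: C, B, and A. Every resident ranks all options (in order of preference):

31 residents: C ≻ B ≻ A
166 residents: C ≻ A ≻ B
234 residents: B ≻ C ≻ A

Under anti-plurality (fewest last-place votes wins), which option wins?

C

Last-place votes: C 0, B 166, A 265.
C is ranked last by the fewest voters, so C wins.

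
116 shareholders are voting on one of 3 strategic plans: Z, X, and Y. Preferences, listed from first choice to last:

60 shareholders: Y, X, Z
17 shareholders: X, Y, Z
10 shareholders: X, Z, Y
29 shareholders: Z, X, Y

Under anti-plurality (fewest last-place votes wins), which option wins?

X

Last-place votes: Z 77, X 0, Y 39.
X is ranked last by the fewest voters, so X wins.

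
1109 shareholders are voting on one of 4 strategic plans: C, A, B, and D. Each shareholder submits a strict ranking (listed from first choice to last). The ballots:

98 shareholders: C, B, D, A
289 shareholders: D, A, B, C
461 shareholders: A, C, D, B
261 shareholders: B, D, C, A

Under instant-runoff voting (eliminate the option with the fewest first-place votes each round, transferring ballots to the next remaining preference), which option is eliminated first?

Round 1: C 98, A 461, B 261, D 289. Eliminate C.

C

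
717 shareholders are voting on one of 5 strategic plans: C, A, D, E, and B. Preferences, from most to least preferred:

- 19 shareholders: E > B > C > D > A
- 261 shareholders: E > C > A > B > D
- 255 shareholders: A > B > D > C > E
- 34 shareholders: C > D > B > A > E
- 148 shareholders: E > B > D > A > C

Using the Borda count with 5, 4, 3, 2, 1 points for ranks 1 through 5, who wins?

A

C: 19·3 + 261·4 + 255·2 + 34·5 + 148·1 = 1929
A: 19·1 + 261·3 + 255·5 + 34·2 + 148·2 = 2441
D: 19·2 + 261·1 + 255·3 + 34·4 + 148·3 = 1644
E: 19·5 + 261·5 + 255·1 + 34·1 + 148·5 = 2429
B: 19·4 + 261·2 + 255·4 + 34·3 + 148·4 = 2312
A has the highest Borda score (2441).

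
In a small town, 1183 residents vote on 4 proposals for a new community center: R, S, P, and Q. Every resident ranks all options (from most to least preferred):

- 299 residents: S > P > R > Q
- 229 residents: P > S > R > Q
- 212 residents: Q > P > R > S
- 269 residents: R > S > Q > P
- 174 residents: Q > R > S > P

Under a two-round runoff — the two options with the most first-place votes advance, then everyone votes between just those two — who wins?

S

Round 1 first-place votes: R 269, S 299, P 229, Q 386.
Q and S advance.
Runoff: Q is preferred to S by 386 voters; S by 797.
S wins the runoff.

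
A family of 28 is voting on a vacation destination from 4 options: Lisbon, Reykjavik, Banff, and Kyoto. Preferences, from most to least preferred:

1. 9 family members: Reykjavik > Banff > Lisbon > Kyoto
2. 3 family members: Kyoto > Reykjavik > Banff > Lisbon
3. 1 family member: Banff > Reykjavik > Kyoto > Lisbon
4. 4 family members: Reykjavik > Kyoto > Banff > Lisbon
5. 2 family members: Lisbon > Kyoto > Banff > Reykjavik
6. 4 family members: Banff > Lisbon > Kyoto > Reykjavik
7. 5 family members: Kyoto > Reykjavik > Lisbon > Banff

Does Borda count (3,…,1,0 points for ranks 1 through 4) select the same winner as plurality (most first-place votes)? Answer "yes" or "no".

Borda — scores: Lisbon 28, Reykjavik 57, Banff 42, Kyoto 41. Winner: Reykjavik.
Plurality — first-place votes: Lisbon 2, Reykjavik 13, Banff 5, Kyoto 8. Winner: Reykjavik.
The two methods agree.

yes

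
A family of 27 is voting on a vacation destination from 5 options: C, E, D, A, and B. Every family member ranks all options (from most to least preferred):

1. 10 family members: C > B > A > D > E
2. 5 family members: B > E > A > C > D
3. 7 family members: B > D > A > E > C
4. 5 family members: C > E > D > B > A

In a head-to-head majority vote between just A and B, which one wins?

Voters preferring A to B: 0; preferring B to A: 27.
B wins the head-to-head.

B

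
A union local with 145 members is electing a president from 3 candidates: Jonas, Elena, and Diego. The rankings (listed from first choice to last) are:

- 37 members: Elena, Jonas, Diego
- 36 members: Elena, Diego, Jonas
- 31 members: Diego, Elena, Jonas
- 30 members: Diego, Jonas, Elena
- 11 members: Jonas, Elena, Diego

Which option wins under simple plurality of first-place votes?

Elena

First-place votes: Jonas 11, Elena 73, Diego 61.
Elena has the most first-place votes.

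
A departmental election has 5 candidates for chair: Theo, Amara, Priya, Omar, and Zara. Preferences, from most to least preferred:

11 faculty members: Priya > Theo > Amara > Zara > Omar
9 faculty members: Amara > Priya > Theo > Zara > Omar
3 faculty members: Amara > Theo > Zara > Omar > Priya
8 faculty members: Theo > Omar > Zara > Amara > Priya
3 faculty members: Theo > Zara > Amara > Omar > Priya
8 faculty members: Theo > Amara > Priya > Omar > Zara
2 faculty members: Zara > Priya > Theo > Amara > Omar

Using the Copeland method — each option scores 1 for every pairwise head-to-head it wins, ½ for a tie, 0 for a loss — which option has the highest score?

Theo: beats Amara, Omar, and Zara; ties Priya → score 3.5.
Amara: beats Priya, Omar, and Zara; loses to Theo → score 3.
Priya: beats Omar and Zara; ties Theo; loses to Amara → score 2.5.
Omar: loses to Theo, Amara, Priya, and Zara → score 0.
Zara: beats Omar; loses to Theo, Amara, and Priya → score 1.
Theo has the best pairwise record.

Theo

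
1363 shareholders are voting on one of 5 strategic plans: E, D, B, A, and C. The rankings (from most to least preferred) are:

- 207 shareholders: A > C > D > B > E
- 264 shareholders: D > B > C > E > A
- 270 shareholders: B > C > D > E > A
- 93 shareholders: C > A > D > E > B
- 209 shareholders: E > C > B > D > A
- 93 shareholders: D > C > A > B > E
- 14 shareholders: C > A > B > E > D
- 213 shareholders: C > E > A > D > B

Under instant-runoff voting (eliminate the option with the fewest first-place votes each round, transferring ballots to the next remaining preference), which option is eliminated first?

Round 1: E 209, D 357, B 270, A 207, C 320. Eliminate A.

A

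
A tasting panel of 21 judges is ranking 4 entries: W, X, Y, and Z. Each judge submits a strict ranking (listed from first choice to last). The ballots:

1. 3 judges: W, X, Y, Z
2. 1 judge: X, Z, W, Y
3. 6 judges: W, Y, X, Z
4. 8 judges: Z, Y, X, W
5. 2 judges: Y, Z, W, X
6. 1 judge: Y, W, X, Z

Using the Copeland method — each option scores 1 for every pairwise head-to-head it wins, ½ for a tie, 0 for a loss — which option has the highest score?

Y

W: beats X; loses to Y and Z → score 1.
X: beats Z; loses to W and Y → score 1.
Y: beats W, X, and Z → score 3.
Z: beats W; loses to X and Y → score 1.
Y has the best pairwise record.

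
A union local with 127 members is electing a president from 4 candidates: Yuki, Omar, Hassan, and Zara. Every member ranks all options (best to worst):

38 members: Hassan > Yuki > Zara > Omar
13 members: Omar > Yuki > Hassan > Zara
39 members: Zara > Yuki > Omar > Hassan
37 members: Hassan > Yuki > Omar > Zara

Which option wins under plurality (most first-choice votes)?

Hassan

First-place votes: Yuki 0, Omar 13, Hassan 75, Zara 39.
Hassan has the most first-place votes.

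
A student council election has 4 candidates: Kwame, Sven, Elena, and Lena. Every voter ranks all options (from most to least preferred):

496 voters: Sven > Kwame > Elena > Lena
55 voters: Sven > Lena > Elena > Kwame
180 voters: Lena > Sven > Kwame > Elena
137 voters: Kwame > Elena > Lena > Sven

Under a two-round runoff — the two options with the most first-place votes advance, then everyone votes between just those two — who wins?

Sven

Round 1 first-place votes: Kwame 137, Sven 551, Elena 0, Lena 180.
Sven and Lena advance.
Runoff: Sven is preferred to Lena by 551 voters; Lena by 317.
Sven wins the runoff.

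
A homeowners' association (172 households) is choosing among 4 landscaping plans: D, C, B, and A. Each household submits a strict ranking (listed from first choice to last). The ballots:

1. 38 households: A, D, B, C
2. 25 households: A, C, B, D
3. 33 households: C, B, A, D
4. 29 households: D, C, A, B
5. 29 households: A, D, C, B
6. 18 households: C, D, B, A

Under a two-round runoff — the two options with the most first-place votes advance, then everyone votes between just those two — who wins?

Round 1 first-place votes: D 29, C 51, B 0, A 92.
A and C advance.
Runoff: A is preferred to C by 92 voters; C by 80.
A wins the runoff.

A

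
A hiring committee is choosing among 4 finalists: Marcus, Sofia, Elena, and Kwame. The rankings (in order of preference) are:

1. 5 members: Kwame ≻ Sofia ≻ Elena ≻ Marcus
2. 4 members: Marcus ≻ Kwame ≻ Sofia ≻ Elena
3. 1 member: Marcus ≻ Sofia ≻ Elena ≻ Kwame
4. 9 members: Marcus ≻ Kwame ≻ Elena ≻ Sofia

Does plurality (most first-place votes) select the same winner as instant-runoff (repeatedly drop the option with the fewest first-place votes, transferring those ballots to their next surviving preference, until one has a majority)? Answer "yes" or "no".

Plurality — first-place votes: Marcus 14, Sofia 0, Elena 0, Kwame 5. Winner: Marcus.
Instant-runoff — R1 Marcus 14, Sofia 0, Elena 0, Kwame 5 (Marcus winner). Winner: Marcus.
The two methods agree.

yes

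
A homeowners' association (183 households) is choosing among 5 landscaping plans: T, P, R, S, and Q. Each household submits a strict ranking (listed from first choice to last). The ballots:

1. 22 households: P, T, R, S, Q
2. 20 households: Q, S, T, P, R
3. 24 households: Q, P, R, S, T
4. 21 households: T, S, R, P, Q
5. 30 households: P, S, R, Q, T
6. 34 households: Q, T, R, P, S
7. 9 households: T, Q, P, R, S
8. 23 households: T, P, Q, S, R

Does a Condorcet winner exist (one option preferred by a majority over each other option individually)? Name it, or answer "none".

Checking pairwise contests:
Q beats T 108–75.
T beats P 107–76.
T beats R 129–54.
T beats S 109–74.
P beats Q 96–87.
Every option loses at least one head-to-head, so there is no Condorcet winner.

none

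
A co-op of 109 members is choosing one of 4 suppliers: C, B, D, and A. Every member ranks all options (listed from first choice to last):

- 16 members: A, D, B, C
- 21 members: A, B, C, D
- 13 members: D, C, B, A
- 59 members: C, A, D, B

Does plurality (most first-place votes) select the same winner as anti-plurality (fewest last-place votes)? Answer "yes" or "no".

no

Plurality — first-place votes: C 59, B 0, D 13, A 37. Winner: C.
Anti-plurality — last-place votes: C 16, B 59, D 21, A 13. Winner: A.
The two methods disagree.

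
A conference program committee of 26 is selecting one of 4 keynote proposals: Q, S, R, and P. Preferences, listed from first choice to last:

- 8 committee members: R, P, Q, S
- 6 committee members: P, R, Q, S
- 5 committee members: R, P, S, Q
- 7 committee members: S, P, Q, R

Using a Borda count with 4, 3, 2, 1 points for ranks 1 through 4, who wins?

Q: 8·2 + 6·2 + 5·1 + 7·2 = 47
S: 8·1 + 6·1 + 5·2 + 7·4 = 52
R: 8·4 + 6·3 + 5·4 + 7·1 = 77
P: 8·3 + 6·4 + 5·3 + 7·3 = 84
P has the highest Borda score (84).

P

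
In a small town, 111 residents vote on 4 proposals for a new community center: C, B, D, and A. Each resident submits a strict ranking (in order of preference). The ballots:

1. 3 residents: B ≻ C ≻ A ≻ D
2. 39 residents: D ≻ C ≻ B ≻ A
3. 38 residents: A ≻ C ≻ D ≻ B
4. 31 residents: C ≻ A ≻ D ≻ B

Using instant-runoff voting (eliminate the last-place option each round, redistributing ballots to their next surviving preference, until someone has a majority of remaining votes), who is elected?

A

Round 1: C 31, B 3, D 39, A 38. Eliminate B.
Round 2: C 34, D 39, A 38. Eliminate C.
Round 3: D 39, A 72. A has a majority.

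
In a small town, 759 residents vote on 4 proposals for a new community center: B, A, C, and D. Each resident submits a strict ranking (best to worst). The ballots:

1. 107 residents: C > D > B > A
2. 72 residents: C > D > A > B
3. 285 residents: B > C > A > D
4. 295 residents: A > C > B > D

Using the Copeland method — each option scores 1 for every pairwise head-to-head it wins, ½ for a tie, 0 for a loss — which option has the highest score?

C

B: beats A and D; loses to C → score 2.
A: beats D; loses to B and C → score 1.
C: beats B, A, and D → score 3.
D: loses to B, A, and C → score 0.
C has the best pairwise record.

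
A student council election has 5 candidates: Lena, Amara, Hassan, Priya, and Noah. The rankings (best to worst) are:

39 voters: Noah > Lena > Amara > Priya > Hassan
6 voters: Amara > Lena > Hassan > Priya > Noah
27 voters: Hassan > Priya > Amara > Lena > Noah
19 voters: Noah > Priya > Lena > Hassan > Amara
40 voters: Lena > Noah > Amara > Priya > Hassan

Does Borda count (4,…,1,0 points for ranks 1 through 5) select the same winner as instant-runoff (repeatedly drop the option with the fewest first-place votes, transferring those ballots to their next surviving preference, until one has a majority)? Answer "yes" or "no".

Borda — scores: Lena 360, Amara 236, Hassan 139, Priya 223, Noah 352. Winner: Lena.
Instant-runoff — R1 Lena 40, Amara 6, Hassan 27, Priya 0, Noah 58 (Priya out); R2 Lena 40, Amara 6, Hassan 27, Noah 58 (Amara out); R3 Lena 46, Hassan 27, Noah 58 (Hassan out); R4 Lena 73, Noah 58 (Lena winner). Winner: Lena.
The two methods agree.

yes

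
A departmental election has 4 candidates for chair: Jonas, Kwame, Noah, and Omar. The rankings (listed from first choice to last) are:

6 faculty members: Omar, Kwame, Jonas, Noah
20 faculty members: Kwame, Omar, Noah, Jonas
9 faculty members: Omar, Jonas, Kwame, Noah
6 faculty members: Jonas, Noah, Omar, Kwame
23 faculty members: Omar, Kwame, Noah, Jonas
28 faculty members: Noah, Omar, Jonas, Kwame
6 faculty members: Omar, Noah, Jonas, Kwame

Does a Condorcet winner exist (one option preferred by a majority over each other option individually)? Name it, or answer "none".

Omar

Omar vs Jonas: 92–6 for Omar.
Omar vs Kwame: 78–20 for Omar.
Omar vs Noah: 64–34 for Omar.
Omar beats every other option head-to-head.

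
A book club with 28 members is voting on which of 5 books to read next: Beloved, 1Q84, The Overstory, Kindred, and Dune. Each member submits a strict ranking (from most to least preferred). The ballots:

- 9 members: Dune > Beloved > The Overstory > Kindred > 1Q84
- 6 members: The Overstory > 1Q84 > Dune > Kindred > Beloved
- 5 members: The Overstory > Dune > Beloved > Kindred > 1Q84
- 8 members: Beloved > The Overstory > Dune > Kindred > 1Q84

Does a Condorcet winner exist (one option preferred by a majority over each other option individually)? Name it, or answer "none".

Checking pairwise contests:
Dune beats Beloved 20–8.
Beloved beats 1Q84 22–6.
Beloved beats The Overstory 17–11.
Beloved beats Kindred 22–6.
The Overstory beats Dune 19–9.
Every option loses at least one head-to-head, so there is no Condorcet winner.

none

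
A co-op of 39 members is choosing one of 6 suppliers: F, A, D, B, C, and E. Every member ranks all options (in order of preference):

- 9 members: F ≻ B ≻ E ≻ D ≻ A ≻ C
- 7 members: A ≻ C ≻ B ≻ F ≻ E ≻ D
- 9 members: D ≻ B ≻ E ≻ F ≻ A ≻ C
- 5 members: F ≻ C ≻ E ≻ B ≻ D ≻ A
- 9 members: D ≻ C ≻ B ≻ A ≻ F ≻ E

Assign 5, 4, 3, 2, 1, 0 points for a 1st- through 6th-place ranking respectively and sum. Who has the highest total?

F: 9·5 + 7·2 + 9·2 + 5·5 + 9·1 = 111
A: 9·1 + 7·5 + 9·1 + 5·0 + 9·2 = 71
D: 9·2 + 7·0 + 9·5 + 5·1 + 9·5 = 113
B: 9·4 + 7·3 + 9·4 + 5·2 + 9·3 = 130
C: 9·0 + 7·4 + 9·0 + 5·4 + 9·4 = 84
E: 9·3 + 7·1 + 9·3 + 5·3 + 9·0 = 76
B has the highest Borda score (130).

B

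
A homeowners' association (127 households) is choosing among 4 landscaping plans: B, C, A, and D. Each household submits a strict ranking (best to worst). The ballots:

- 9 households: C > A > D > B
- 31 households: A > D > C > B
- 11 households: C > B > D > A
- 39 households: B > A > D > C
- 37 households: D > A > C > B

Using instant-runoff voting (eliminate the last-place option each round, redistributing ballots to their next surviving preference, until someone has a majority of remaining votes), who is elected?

A

Round 1: B 39, C 20, A 31, D 37. Eliminate C.
Round 2: B 50, A 40, D 37. Eliminate D.
Round 3: B 50, A 77. A has a majority.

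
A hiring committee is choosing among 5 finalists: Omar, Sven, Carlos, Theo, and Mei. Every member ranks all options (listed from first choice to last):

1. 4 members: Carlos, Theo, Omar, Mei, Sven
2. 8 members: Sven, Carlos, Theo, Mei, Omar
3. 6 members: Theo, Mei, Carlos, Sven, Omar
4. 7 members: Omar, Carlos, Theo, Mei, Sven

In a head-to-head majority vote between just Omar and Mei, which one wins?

Voters preferring Omar to Mei: 11; preferring Mei to Omar: 14.
Mei wins the head-to-head.

Mei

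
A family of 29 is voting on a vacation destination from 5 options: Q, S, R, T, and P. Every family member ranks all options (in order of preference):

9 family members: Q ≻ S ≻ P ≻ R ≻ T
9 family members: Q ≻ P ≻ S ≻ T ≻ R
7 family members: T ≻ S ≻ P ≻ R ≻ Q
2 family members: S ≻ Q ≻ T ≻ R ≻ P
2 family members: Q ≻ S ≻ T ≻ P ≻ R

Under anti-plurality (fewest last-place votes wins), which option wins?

Last-place votes: Q 7, S 0, R 11, T 9, P 2.
S is ranked last by the fewest voters, so S wins.

S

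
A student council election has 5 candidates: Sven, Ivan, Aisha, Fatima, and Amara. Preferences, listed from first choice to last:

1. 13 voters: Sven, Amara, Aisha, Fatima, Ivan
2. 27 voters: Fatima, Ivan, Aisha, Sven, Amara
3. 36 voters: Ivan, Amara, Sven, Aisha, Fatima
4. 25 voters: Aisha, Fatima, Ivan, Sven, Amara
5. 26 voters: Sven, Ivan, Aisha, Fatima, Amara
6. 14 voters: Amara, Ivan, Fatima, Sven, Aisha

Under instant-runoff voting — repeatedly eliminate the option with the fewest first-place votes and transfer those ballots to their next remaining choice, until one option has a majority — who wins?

Ivan

Round 1: Sven 39, Ivan 36, Aisha 25, Fatima 27, Amara 14. Eliminate Amara.
Round 2: Sven 39, Ivan 50, Aisha 25, Fatima 27. Eliminate Aisha.
Round 3: Sven 39, Ivan 50, Fatima 52. Eliminate Sven.
Round 4: Ivan 76, Fatima 65. Ivan has a majority.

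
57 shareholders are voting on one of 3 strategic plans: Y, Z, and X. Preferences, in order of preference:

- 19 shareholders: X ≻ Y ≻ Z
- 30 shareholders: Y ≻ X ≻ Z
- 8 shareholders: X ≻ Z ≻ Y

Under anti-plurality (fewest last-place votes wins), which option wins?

X

Last-place votes: Y 8, Z 49, X 0.
X is ranked last by the fewest voters, so X wins.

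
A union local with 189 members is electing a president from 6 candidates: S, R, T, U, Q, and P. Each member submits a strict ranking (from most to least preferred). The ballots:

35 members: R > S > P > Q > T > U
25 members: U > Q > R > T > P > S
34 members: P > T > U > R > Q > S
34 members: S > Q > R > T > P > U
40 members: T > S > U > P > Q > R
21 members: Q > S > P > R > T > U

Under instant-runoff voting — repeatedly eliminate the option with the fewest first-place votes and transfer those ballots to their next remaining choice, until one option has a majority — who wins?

R

Round 1: S 34, R 35, T 40, U 25, Q 21, P 34. Eliminate Q.
Round 2: S 55, R 35, T 40, U 25, P 34. Eliminate U.
Round 3: S 55, R 60, T 40, P 34. Eliminate P.
Round 4: S 55, R 60, T 74. Eliminate S.
Round 5: R 115, T 74. R has a majority.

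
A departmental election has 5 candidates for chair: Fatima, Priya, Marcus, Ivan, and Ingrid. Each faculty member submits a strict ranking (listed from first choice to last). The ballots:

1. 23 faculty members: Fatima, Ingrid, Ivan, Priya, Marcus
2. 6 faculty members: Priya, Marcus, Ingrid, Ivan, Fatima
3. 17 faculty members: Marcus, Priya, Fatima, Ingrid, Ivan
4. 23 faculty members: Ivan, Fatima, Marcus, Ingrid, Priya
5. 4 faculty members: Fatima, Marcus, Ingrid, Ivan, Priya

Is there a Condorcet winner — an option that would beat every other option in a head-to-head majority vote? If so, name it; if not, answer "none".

Fatima vs Priya: 50–23 for Fatima.
Fatima vs Marcus: 50–23 for Fatima.
Fatima vs Ivan: 44–29 for Fatima.
Fatima vs Ingrid: 67–6 for Fatima.
Fatima beats every other option head-to-head.

Fatima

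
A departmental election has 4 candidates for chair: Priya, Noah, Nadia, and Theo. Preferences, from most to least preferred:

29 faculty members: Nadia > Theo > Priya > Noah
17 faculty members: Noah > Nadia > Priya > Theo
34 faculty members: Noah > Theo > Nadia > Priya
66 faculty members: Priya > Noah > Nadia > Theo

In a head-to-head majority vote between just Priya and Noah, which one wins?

Voters preferring Priya to Noah: 95; preferring Noah to Priya: 51.
Priya wins the head-to-head.

Priya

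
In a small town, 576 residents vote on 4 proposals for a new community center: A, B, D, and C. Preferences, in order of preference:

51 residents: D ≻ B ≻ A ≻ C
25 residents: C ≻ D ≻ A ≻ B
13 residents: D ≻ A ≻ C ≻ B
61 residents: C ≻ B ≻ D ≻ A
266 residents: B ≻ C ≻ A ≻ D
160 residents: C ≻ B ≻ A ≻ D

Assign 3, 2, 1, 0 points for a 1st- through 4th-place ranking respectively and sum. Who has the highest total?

B

A: 51·1 + 25·1 + 13·2 + 61·0 + 266·1 + 160·1 = 528
B: 51·2 + 25·0 + 13·0 + 61·2 + 266·3 + 160·2 = 1342
D: 51·3 + 25·2 + 13·3 + 61·1 + 266·0 + 160·0 = 303
C: 51·0 + 25·3 + 13·1 + 61·3 + 266·2 + 160·3 = 1283
B has the highest Borda score (1342).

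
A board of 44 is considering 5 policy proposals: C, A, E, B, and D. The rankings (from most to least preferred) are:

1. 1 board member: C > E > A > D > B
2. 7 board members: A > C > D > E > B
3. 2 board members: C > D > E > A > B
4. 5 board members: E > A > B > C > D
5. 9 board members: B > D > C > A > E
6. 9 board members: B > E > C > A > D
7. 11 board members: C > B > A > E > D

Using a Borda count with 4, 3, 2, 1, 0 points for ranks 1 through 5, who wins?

C

C: 1·4 + 7·3 + 2·4 + 5·1 + 9·2 + 9·2 + 11·4 = 118
A: 1·2 + 7·4 + 2·1 + 5·3 + 9·1 + 9·1 + 11·2 = 87
E: 1·3 + 7·1 + 2·2 + 5·4 + 9·0 + 9·3 + 11·1 = 72
B: 1·0 + 7·0 + 2·0 + 5·2 + 9·4 + 9·4 + 11·3 = 115
D: 1·1 + 7·2 + 2·3 + 5·0 + 9·3 + 9·0 + 11·0 = 48
C has the highest Borda score (118).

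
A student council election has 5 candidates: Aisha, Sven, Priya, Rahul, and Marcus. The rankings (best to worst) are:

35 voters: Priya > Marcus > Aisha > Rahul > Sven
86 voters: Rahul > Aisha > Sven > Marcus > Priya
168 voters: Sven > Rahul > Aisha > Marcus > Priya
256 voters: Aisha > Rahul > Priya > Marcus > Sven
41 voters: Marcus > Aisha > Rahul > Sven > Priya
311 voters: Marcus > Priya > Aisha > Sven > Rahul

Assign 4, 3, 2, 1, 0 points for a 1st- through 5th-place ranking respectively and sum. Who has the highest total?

Aisha

Aisha: 35·2 + 86·3 + 168·2 + 256·4 + 41·3 + 311·2 = 2433
Sven: 35·0 + 86·2 + 168·4 + 256·0 + 41·1 + 311·1 = 1196
Priya: 35·4 + 86·0 + 168·0 + 256·2 + 41·0 + 311·3 = 1585
Rahul: 35·1 + 86·4 + 168·3 + 256·3 + 41·2 + 311·0 = 1733
Marcus: 35·3 + 86·1 + 168·1 + 256·1 + 41·4 + 311·4 = 2023
Aisha has the highest Borda score (2433).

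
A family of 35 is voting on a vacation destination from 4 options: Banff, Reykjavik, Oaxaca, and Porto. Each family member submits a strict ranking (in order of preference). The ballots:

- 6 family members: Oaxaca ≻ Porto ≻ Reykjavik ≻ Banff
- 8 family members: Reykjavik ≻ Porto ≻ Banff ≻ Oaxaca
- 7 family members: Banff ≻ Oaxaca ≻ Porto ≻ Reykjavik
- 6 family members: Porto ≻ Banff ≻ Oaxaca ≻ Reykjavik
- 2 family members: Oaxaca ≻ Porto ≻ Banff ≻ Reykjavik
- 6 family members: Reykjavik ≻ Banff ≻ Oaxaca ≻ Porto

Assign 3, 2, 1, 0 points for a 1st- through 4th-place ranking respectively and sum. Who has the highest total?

Banff: 6·0 + 8·1 + 7·3 + 6·2 + 2·1 + 6·2 = 55
Reykjavik: 6·1 + 8·3 + 7·0 + 6·0 + 2·0 + 6·3 = 48
Oaxaca: 6·3 + 8·0 + 7·2 + 6·1 + 2·3 + 6·1 = 50
Porto: 6·2 + 8·2 + 7·1 + 6·3 + 2·2 + 6·0 = 57
Porto has the highest Borda score (57).

Porto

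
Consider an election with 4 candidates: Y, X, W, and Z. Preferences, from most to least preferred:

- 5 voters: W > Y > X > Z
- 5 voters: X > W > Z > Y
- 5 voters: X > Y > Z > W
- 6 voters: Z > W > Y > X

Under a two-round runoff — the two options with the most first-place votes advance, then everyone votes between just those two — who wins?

X

Round 1 first-place votes: Y 0, X 10, W 5, Z 6.
X and Z advance.
Runoff: X is preferred to Z by 15 voters; Z by 6.
X wins the runoff.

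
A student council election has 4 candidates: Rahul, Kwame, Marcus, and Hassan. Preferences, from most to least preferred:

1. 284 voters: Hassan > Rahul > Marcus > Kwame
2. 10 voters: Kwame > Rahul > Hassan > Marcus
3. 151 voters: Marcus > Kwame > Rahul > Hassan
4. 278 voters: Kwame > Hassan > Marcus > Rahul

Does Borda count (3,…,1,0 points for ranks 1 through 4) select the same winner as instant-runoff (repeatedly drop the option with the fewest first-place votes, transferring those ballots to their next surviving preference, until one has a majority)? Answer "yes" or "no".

no

Borda — scores: Rahul 739, Kwame 1166, Marcus 1015, Hassan 1418. Winner: Hassan.
Instant-runoff — R1 Rahul 0, Kwame 288, Marcus 151, Hassan 284 (Rahul out); R2 Kwame 288, Marcus 151, Hassan 284 (Marcus out); R3 Kwame 439, Hassan 284 (Kwame winner). Winner: Kwame.
The two methods disagree.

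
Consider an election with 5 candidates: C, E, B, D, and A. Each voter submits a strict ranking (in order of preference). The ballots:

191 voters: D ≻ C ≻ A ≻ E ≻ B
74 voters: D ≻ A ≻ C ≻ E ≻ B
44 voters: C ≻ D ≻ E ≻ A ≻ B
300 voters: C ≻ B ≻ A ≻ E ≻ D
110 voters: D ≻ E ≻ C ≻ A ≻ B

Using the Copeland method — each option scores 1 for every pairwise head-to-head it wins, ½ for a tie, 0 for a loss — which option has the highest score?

D

C: beats E, B, and A; loses to D → score 3.
E: beats B; loses to C, D, and A → score 1.
B: loses to C, E, D, and A → score 0.
D: beats C, E, B, and A → score 4.
A: beats E and B; loses to C and D → score 2.
D has the best pairwise record.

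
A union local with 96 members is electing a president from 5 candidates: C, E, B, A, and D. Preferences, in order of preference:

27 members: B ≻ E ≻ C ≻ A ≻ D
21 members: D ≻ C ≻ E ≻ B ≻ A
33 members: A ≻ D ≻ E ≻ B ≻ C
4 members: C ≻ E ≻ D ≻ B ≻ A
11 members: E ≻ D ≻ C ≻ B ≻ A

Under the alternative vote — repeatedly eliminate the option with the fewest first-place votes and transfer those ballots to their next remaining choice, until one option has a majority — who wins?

Round 1: C 4, E 11, B 27, A 33, D 21. Eliminate C.
Round 2: E 15, B 27, A 33, D 21. Eliminate E.
Round 3: B 27, A 33, D 36. Eliminate B.
Round 4: A 60, D 36. A has a majority.

A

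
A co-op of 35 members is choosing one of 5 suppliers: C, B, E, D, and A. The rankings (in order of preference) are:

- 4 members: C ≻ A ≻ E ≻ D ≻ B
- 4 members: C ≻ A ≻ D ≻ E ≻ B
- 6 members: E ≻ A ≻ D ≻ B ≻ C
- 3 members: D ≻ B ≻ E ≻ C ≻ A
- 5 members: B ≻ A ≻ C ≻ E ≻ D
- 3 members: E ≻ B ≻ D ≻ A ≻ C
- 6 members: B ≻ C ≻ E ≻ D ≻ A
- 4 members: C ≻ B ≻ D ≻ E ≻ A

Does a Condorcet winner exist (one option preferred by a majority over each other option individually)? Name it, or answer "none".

B

B vs C: 23–12 for B.
B vs E: 18–17 for B.
B vs D: 18–17 for B.
B vs A: 21–14 for B.
B beats every other option head-to-head.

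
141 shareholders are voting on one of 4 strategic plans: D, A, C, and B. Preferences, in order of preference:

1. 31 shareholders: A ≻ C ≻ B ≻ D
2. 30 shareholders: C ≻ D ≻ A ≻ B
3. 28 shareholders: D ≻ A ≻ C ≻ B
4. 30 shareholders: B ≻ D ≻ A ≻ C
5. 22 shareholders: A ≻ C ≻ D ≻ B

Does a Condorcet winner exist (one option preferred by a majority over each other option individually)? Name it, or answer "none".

Checking pairwise contests:
C beats D 83–58.
D beats A 88–53.
A beats C 111–30.
D beats B 80–61.
Every option loses at least one head-to-head, so there is no Condorcet winner.

none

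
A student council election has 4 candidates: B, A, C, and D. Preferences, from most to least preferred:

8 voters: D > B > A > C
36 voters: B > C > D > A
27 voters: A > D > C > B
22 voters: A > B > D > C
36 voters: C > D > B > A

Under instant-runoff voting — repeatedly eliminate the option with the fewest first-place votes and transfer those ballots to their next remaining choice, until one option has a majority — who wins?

B

Round 1: B 36, A 49, C 36, D 8. Eliminate D.
Round 2: B 44, A 49, C 36. Eliminate C.
Round 3: B 80, A 49. B has a majority.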